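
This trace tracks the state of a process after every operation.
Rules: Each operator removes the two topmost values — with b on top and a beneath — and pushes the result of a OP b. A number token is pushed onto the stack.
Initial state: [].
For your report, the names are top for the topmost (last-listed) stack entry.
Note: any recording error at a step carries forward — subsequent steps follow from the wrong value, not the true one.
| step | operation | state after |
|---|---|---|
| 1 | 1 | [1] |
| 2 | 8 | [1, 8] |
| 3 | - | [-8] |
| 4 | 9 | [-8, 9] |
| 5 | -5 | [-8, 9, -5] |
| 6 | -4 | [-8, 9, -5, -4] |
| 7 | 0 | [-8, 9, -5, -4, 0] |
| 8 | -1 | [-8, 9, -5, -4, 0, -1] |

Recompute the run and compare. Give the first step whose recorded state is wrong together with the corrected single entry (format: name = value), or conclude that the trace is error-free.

1. push 1: top = 1 (no discrepancy)
2. push 8: top = 8 (confirmed correct)
3. 1 - 8 = -7 (the trace disagrees here)
So the first discrepancy is step 3, where the right value is top = -7.

step 3, top = -7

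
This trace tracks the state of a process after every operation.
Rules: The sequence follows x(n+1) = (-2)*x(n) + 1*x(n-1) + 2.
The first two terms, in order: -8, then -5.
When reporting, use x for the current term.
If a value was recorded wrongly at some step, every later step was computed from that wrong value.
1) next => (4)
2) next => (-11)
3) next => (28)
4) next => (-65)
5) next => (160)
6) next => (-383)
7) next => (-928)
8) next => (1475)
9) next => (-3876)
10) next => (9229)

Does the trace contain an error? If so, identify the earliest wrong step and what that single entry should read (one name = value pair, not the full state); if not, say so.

step 7, x = 928

step 1: x = -2*(-5) + (1)*(-8) + (2) = 4 -> in agreement
step 2: x = -2*(4) + (1)*(-5) + (2) = -11 -> checks out
step 3: x = -2*(-11) + (1)*(4) + (2) = 28 -> confirmed correct
step 4: x = -2*(28) + (1)*(-11) + (2) = -65 -> checks out
step 5: x = -2*(-65) + (1)*(28) + (2) = 160 -> matches
step 6: x = -2*(160) + (1)*(-65) + (2) = -383 -> agrees with the trace
step 7: x = -2*(-383) + (1)*(160) + (2) = 928 -> not what was recorded
So the first discrepancy is step 7, where the right value is x = 928.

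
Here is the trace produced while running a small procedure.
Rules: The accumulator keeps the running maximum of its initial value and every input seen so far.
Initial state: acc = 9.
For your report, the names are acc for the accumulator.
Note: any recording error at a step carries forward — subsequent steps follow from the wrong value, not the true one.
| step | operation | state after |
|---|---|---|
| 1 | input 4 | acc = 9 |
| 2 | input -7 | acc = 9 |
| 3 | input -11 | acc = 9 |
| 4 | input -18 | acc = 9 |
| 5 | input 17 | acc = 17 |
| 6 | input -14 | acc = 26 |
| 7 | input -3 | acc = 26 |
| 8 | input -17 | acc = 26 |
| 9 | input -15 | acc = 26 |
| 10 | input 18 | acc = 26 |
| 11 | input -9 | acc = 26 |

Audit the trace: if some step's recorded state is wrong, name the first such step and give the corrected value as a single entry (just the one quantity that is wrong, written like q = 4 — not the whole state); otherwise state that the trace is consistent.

Recomputing the run from the initial state:
step 1: acc = 9
step 2: acc = 9
step 3: acc = 9
step 4: acc = 9
step 5: acc = 17
step 6: acc = 17
step 7: acc = 17
step 8: acc = 17
step 9: acc = 17
step 10: acc = 18
step 11: acc = 18
The first disagreement with the trace is at step 6, where the value should be acc = 17.

step 6, acc = 17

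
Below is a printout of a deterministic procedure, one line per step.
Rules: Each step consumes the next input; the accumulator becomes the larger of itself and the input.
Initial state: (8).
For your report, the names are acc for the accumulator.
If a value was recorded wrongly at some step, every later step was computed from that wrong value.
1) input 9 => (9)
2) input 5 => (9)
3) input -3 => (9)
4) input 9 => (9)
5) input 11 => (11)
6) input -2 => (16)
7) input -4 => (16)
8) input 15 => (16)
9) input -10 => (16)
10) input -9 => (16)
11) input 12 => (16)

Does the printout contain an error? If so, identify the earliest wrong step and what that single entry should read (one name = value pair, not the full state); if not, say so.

step 6, acc = 11

Recomputing the run from the initial state:
step 1: acc = 9
step 2: acc = 9
step 3: acc = 9
step 4: acc = 9
step 5: acc = 11
step 6: acc = 11
step 7: acc = 11
step 8: acc = 15
step 9: acc = 15
step 10: acc = 15
step 11: acc = 15
The first disagreement with the printout is at step 6, where the value should be acc = 11.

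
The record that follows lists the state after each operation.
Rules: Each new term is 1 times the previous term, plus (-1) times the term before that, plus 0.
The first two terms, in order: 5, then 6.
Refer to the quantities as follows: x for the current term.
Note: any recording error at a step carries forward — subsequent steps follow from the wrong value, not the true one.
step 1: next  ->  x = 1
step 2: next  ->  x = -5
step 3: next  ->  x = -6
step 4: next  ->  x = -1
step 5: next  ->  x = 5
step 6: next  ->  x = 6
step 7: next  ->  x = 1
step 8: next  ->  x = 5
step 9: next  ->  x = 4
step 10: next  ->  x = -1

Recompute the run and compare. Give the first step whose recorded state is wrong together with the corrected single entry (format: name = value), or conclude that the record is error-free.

step 8, x = -5

Recomputing the run from the initial state:
step 1: x = 1
step 2: x = -5
step 3: x = -6
step 4: x = -1
step 5: x = 5
step 6: x = 6
step 7: x = 1
step 8: x = -5
step 9: x = -6
step 10: x = -1
The first disagreement with the record is at step 8, where the value should be x = -5.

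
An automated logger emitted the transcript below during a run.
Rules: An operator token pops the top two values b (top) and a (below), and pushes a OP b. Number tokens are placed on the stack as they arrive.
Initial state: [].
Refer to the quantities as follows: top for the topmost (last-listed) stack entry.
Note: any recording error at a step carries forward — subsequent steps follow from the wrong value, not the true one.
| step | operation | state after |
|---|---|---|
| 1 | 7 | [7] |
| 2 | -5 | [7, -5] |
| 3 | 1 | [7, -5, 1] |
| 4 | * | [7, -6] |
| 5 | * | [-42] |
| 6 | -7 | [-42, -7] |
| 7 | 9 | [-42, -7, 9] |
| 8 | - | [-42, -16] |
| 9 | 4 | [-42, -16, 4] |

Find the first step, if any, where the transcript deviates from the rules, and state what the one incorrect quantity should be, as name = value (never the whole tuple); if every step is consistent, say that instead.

step 4, top = -5

Step 1: push 7: top = 7 — checks out.
Step 2: push -5: top = -5 — consistent with the transcript.
Step 3: push 1: top = 1 — confirmed correct.
Step 4: -5 * 1 = -5 — the recorded entry deviates here.
First deviation found at step 4; the corrected entry is top = -5.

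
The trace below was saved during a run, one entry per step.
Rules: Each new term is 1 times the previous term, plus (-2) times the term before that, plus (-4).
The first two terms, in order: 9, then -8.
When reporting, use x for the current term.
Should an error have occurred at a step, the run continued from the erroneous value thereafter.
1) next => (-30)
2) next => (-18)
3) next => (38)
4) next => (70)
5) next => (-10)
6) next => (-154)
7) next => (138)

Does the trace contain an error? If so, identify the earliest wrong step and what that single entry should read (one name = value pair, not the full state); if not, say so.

step 7, x = -138

Recomputing the run from the initial state:
step 1: x = -30
step 2: x = -18
step 3: x = 38
step 4: x = 70
step 5: x = -10
step 6: x = -154
step 7: x = -138
The first disagreement with the trace is at step 7, where the value should be x = -138.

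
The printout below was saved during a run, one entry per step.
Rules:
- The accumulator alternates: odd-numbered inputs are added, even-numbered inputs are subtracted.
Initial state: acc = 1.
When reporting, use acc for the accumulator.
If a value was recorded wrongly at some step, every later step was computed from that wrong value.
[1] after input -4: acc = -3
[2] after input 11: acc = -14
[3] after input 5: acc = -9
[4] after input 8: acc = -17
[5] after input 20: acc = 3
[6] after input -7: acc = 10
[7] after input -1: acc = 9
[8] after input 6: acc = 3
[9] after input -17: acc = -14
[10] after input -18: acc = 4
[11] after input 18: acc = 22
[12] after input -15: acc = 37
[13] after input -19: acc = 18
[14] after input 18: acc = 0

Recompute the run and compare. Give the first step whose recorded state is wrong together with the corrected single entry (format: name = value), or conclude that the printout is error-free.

1. acc = 1 + -4 = -3 (confirmed correct)
2. acc = -3 - 11 = -14 (verified)
3. acc = -14 + 5 = -9 (matches)
4. acc = -9 - 8 = -17 (consistent with the printout)
5. acc = -17 + 20 = 3 (no discrepancy)
6. acc = 3 - -7 = 10 (confirmed correct)
7. acc = 10 + -1 = 9 (in agreement)
8. acc = 9 - 6 = 3 (no discrepancy)
9. acc = 3 + -17 = -14 (consistent with the printout)
10. acc = -14 - -18 = 4 (consistent with the printout)
11. acc = 4 + 18 = 22 (same as recorded)
12. acc = 22 - -15 = 37 (same as recorded)
13. acc = 37 + -19 = 18 (no discrepancy)
14. acc = 18 - 18 = 0 (no discrepancy)
Nothing is out of place; the run is error-free.

no error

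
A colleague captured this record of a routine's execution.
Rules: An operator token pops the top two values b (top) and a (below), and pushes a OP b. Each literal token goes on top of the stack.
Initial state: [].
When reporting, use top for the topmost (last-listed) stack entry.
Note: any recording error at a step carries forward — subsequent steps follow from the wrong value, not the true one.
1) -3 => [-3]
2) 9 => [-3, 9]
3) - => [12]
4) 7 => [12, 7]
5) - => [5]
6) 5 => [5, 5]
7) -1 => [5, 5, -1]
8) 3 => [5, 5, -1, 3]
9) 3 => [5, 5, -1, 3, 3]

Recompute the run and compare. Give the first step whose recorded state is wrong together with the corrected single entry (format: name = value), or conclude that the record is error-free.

step 3, top = -12

Step 1: push -3: top = -3 — confirmed correct.
Step 2: push 9: top = 9 — verified.
Step 3: -3 - 9 = -12 — the record has a different value.
Conclusion: step 3 carries the first error; the entry should be top = -12.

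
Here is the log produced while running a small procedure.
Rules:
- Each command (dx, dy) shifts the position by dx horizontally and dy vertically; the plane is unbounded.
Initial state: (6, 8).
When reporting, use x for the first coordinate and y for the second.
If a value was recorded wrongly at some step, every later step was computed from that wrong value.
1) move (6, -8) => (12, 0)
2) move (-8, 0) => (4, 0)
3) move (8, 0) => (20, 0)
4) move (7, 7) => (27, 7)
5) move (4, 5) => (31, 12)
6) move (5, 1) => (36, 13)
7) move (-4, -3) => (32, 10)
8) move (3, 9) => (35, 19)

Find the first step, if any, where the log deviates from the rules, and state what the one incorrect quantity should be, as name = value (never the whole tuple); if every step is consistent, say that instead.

step 3, x = 12

step 1: x = 6 + (6) = 12, y = 8 + (-8) = 0 -> checks out
step 2: x = 12 + (-8) = 4, y = 0 + (0) = 0 -> matches
step 3: x = 4 + (8) = 12, y = 0 + (0) = 0 -> a discrepancy with the log
Conclusion: step 3 carries the first error; the entry should be x = 12.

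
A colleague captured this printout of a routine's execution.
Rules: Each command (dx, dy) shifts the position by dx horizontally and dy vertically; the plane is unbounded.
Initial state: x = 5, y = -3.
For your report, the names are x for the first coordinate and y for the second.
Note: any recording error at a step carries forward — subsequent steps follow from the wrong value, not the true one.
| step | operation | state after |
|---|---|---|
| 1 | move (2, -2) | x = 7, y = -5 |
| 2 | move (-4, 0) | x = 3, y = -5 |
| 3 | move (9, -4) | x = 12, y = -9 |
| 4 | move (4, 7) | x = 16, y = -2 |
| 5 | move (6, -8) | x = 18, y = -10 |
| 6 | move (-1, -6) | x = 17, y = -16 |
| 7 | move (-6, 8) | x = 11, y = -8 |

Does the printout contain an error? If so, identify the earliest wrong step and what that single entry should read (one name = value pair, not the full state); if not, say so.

step 1: x = 5 + (2) = 7, y = -3 + (-2) = -5 -> verified
step 2: x = 7 + (-4) = 3, y = -5 + (0) = -5 -> no discrepancy
step 3: x = 3 + (9) = 12, y = -5 + (-4) = -9 -> consistent with the printout
step 4: x = 12 + (4) = 16, y = -9 + (7) = -2 -> checks out
step 5: x = 16 + (6) = 22, y = -2 + (-8) = -10 -> this is not what the printout shows
So the first discrepancy is step 5, where the right value is x = 22.

step 5, x = 22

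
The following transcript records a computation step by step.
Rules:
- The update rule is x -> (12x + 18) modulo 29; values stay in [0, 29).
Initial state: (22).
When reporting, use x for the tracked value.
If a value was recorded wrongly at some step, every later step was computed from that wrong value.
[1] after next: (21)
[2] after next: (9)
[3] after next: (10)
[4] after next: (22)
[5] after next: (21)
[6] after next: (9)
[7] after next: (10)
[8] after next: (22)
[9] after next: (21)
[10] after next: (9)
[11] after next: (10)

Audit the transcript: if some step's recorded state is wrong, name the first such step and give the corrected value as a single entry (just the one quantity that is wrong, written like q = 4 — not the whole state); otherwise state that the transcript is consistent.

no error

step 1: x = (12*22 + 18) mod 29 = 21 -> verified
step 2: x = (12*21 + 18) mod 29 = 9 -> no discrepancy
step 3: x = (12*9 + 18) mod 29 = 10 -> confirmed correct
step 4: x = (12*10 + 18) mod 29 = 22 -> confirmed correct
step 5: x = (12*22 + 18) mod 29 = 21 -> same as recorded
step 6: x = (12*21 + 18) mod 29 = 9 -> checks out
step 7: x = (12*9 + 18) mod 29 = 10 -> consistent with the transcript
step 8: x = (12*10 + 18) mod 29 = 22 -> same as recorded
step 9: x = (12*22 + 18) mod 29 = 21 -> same as recorded
step 10: x = (12*21 + 18) mod 29 = 9 -> same as recorded
step 11: x = (12*9 + 18) mod 29 = 10 -> in agreement
All entries verified; no error found.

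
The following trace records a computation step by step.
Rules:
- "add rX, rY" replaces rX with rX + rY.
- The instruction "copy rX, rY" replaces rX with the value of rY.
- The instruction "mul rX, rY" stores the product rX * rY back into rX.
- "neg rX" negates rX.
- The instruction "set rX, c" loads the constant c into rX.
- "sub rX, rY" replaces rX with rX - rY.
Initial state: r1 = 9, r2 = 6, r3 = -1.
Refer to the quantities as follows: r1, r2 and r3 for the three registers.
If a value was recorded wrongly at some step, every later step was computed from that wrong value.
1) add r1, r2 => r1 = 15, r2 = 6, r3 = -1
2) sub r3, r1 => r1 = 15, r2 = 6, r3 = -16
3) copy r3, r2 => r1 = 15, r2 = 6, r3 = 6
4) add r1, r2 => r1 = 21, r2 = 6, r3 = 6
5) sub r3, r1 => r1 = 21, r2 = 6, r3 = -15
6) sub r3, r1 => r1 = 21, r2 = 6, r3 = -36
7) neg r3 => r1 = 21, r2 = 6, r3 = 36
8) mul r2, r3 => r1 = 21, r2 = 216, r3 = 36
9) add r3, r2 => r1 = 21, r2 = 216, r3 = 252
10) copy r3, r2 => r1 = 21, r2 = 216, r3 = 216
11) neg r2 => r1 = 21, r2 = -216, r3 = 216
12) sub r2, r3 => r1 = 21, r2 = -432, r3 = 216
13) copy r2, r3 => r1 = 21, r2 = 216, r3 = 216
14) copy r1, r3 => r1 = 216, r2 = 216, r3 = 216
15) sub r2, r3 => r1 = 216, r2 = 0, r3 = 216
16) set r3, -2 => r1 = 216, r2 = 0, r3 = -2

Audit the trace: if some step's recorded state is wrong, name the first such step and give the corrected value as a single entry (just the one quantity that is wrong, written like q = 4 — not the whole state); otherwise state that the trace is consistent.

Recomputing the run from the initial state:
step 1: r1 = 15, r2 = 6, r3 = -1
step 2: r1 = 15, r2 = 6, r3 = -16
step 3: r1 = 15, r2 = 6, r3 = 6
step 4: r1 = 21, r2 = 6, r3 = 6
step 5: r1 = 21, r2 = 6, r3 = -15
step 6: r1 = 21, r2 = 6, r3 = -36
step 7: r1 = 21, r2 = 6, r3 = 36
step 8: r1 = 21, r2 = 216, r3 = 36
step 9: r1 = 21, r2 = 216, r3 = 252
step 10: r1 = 21, r2 = 216, r3 = 216
step 11: r1 = 21, r2 = -216, r3 = 216
step 12: r1 = 21, r2 = -432, r3 = 216
step 13: r1 = 21, r2 = 216, r3 = 216
step 14: r1 = 216, r2 = 216, r3 = 216
step 15: r1 = 216, r2 = 0, r3 = 216
step 16: r1 = 216, r2 = 0, r3 = -2
This matches the trace at every step.

no error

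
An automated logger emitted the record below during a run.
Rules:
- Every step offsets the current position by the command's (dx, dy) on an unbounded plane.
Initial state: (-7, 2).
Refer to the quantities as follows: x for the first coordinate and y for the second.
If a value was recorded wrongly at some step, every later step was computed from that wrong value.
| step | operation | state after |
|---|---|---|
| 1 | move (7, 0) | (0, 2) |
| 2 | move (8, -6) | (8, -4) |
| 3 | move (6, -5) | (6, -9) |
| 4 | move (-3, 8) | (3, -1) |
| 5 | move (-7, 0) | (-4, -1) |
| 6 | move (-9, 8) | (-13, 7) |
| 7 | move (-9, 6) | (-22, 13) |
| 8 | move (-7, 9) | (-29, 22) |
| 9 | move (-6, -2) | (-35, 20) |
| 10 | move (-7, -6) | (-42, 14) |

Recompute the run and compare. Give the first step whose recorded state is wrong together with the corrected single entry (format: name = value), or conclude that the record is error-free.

Recomputing the run from the initial state:
step 1: x = 0, y = 2
step 2: x = 8, y = -4
step 3: x = 14, y = -9
step 4: x = 11, y = -1
step 5: x = 4, y = -1
step 6: x = -5, y = 7
step 7: x = -14, y = 13
step 8: x = -21, y = 22
step 9: x = -27, y = 20
step 10: x = -34, y = 14
The first disagreement with the record is at step 3, where the value should be x = 14.

step 3, x = 14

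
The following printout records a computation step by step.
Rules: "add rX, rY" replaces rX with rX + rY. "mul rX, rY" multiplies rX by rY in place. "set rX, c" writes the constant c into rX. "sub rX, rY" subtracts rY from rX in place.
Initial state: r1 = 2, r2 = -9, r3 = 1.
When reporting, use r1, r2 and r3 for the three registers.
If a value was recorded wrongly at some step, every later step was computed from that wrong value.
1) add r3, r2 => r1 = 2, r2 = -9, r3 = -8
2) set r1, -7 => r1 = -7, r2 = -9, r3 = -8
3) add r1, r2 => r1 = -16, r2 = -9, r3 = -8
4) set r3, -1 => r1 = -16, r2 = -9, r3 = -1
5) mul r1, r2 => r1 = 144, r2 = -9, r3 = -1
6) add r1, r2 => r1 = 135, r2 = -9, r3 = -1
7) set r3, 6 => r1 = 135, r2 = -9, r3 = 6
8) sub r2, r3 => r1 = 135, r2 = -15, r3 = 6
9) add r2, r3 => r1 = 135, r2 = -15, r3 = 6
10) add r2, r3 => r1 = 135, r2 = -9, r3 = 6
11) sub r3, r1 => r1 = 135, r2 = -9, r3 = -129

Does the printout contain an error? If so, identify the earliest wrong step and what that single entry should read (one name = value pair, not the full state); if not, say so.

step 9, r2 = -9

step 1: r3 = 1 + -9 = -8 -> no discrepancy
step 2: r1 = -7 -> same as recorded
step 3: r1 = -7 + -9 = -16 -> matches
step 4: r3 = -1 -> verified
step 5: r1 = -16 * -9 = 144 -> matches
step 6: r1 = 144 + -9 = 135 -> agrees with the printout
step 7: r3 = 6 -> in agreement
step 8: r2 = -9 - 6 = -15 -> consistent with the printout
step 9: r2 = -15 + 6 = -9 -> a discrepancy with the printout
That makes step 9 the first incorrect line — r2 = -9 is what it should show.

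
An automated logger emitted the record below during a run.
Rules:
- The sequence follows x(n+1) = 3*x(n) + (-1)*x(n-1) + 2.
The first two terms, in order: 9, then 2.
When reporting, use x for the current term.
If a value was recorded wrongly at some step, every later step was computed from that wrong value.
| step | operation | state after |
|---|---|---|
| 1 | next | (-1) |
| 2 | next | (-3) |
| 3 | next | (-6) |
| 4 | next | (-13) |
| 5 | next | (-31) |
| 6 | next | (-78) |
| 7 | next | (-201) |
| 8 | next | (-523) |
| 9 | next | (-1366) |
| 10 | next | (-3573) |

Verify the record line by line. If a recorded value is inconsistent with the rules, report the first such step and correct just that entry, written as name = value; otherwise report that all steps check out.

no error

Recomputing the run from the initial state:
step 1: x = -1
step 2: x = -3
step 3: x = -6
step 4: x = -13
step 5: x = -31
step 6: x = -78
step 7: x = -201
step 8: x = -523
step 9: x = -1366
step 10: x = -3573
This matches the record at every step.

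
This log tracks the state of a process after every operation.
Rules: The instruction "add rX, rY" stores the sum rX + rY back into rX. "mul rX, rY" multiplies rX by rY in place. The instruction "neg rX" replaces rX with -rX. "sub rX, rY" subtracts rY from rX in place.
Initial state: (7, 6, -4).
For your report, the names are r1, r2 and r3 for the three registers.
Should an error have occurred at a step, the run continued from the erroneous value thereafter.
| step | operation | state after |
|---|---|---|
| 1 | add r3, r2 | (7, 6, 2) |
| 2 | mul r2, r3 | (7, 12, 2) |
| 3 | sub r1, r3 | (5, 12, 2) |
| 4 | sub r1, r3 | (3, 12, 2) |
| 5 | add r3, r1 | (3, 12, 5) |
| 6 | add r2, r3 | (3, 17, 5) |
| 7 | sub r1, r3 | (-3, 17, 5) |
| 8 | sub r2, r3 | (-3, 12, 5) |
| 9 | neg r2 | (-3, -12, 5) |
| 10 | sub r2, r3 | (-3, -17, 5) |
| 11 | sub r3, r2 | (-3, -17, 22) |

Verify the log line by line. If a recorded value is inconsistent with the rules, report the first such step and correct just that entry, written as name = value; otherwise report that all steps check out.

Recomputing the run from the initial state:
step 1: r1 = 7, r2 = 6, r3 = 2
step 2: r1 = 7, r2 = 12, r3 = 2
step 3: r1 = 5, r2 = 12, r3 = 2
step 4: r1 = 3, r2 = 12, r3 = 2
step 5: r1 = 3, r2 = 12, r3 = 5
step 6: r1 = 3, r2 = 17, r3 = 5
step 7: r1 = -2, r2 = 17, r3 = 5
step 8: r1 = -2, r2 = 12, r3 = 5
step 9: r1 = -2, r2 = -12, r3 = 5
step 10: r1 = -2, r2 = -17, r3 = 5
step 11: r1 = -2, r2 = -17, r3 = 22
The first disagreement with the log is at step 7, where the value should be r1 = -2.

step 7, r1 = -2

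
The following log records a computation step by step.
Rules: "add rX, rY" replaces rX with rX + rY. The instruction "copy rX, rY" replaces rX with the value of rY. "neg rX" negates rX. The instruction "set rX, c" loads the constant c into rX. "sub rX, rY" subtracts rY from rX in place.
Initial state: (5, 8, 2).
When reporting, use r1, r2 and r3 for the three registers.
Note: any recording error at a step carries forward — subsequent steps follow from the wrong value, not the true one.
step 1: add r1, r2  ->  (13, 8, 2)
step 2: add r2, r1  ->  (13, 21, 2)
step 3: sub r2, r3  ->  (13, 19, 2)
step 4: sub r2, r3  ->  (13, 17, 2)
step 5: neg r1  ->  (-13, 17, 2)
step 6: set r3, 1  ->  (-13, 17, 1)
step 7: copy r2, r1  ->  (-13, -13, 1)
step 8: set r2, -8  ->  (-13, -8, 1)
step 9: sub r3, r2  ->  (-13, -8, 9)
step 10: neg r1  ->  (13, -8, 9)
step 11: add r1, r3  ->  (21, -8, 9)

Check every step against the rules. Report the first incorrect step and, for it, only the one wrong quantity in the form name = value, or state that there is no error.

step 11, r1 = 22

1. r1 = 5 + 8 = 13 (same as recorded)
2. r2 = 8 + 13 = 21 (verified)
3. r2 = 21 - 2 = 19 (consistent with the log)
4. r2 = 19 - 2 = 17 (no discrepancy)
5. r1 = -(13) = -13 (exactly as logged)
6. r3 = 1 (matches)
7. r2 = -13 (consistent with the log)
8. r2 = -8 (matches)
9. r3 = 1 - -8 = 9 (confirmed correct)
10. r1 = -(-13) = 13 (verified)
11. r1 = 13 + 9 = 22 (this is not what the log shows)
Conclusion: step 11 carries the first error; the entry should be r1 = 22.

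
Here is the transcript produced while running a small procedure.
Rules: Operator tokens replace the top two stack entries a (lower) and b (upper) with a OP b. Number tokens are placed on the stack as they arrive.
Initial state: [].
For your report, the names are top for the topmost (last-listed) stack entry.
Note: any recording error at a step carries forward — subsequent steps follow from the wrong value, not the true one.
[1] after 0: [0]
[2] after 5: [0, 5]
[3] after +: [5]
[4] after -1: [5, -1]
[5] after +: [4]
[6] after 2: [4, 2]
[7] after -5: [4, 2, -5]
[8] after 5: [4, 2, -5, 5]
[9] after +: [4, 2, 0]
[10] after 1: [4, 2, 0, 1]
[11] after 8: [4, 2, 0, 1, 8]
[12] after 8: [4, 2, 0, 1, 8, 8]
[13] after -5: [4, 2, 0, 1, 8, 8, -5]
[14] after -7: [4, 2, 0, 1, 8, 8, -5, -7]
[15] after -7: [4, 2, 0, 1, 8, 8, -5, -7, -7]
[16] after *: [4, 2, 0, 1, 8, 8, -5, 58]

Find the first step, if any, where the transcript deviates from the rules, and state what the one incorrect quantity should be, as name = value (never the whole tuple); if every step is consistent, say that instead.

Step 1: push 0: top = 0 — same as recorded.
Step 2: push 5: top = 5 — same as recorded.
Step 3: 0 + 5 = 5 — confirmed correct.
Step 4: push -1: top = -1 — agrees with the transcript.
Step 5: 5 + -1 = 4 — consistent with the transcript.
Step 6: push 2: top = 2 — checks out.
Step 7: push -5: top = -5 — consistent with the transcript.
Step 8: push 5: top = 5 — agrees with the transcript.
Step 9: -5 + 5 = 0 — in agreement.
Step 10: push 1: top = 1 — confirmed correct.
Step 11: push 8: top = 8 — verified.
Step 12: push 8: top = 8 — checks out.
Step 13: push -5: top = -5 — verified.
Step 14: push -7: top = -7 — in agreement.
Step 15: push -7: top = -7 — exactly as logged.
Step 16: -7 * -7 = 49 — a discrepancy with the transcript.
The audit stops at step 16: the recorded entry is wrong and should be top = 49.

step 16, top = 49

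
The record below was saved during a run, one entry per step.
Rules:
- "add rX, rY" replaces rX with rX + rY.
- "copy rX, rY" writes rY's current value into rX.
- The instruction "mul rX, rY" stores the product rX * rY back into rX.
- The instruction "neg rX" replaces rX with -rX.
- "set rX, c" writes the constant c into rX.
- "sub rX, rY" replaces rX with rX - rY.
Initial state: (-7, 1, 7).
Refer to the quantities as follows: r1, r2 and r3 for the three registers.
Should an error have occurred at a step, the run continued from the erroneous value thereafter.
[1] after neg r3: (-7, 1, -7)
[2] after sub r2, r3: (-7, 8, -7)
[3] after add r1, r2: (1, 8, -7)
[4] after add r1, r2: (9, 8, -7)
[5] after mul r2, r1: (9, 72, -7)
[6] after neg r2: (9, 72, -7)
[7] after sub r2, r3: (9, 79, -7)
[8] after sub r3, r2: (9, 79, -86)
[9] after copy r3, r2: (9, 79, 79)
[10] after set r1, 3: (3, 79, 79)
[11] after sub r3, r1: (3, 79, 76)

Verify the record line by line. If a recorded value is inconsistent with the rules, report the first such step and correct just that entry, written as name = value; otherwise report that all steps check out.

Recomputing the run from the initial state:
step 1: r1 = -7, r2 = 1, r3 = -7
step 2: r1 = -7, r2 = 8, r3 = -7
step 3: r1 = 1, r2 = 8, r3 = -7
step 4: r1 = 9, r2 = 8, r3 = -7
step 5: r1 = 9, r2 = 72, r3 = -7
step 6: r1 = 9, r2 = -72, r3 = -7
step 7: r1 = 9, r2 = -65, r3 = -7
step 8: r1 = 9, r2 = -65, r3 = 58
step 9: r1 = 9, r2 = -65, r3 = -65
step 10: r1 = 3, r2 = -65, r3 = -65
step 11: r1 = 3, r2 = -65, r3 = -68
The first disagreement with the record is at step 6, where the value should be r2 = -72.

step 6, r2 = -72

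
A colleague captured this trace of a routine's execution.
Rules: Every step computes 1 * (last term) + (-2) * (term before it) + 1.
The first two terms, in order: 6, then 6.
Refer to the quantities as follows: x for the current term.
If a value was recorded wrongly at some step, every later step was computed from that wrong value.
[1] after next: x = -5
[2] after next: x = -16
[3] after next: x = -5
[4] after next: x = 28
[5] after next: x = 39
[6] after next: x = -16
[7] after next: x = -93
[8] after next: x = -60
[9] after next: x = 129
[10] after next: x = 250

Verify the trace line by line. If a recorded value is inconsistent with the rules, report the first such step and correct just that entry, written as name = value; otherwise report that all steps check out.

1. x = 1*(6) + (-2)*(6) + (1) = -5 (checks out)
2. x = 1*(-5) + (-2)*(6) + (1) = -16 (in agreement)
3. x = 1*(-16) + (-2)*(-5) + (1) = -5 (in agreement)
4. x = 1*(-5) + (-2)*(-16) + (1) = 28 (in agreement)
5. x = 1*(28) + (-2)*(-5) + (1) = 39 (exactly as logged)
6. x = 1*(39) + (-2)*(28) + (1) = -16 (no discrepancy)
7. x = 1*(-16) + (-2)*(39) + (1) = -93 (in agreement)
8. x = 1*(-93) + (-2)*(-16) + (1) = -60 (same as recorded)
9. x = 1*(-60) + (-2)*(-93) + (1) = 127 (first mismatch against the trace)
Conclusion: step 9 carries the first error; the entry should be x = 127.

step 9, x = 127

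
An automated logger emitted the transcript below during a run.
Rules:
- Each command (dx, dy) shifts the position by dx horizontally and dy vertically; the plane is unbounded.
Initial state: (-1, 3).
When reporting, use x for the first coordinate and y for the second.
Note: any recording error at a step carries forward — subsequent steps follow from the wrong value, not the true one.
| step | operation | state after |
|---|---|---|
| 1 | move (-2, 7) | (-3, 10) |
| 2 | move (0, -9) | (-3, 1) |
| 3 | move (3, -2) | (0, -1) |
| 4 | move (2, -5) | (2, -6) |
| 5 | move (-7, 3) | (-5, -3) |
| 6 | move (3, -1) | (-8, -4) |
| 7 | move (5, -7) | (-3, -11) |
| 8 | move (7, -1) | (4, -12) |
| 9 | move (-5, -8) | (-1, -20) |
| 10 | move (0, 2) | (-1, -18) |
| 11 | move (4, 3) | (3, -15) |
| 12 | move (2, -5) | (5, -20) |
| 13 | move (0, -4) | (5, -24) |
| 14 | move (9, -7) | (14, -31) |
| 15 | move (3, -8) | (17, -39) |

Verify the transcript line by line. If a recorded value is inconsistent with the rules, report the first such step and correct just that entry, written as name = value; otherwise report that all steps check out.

Recomputing the run from the initial state:
step 1: x = -3, y = 10
step 2: x = -3, y = 1
step 3: x = 0, y = -1
step 4: x = 2, y = -6
step 5: x = -5, y = -3
step 6: x = -2, y = -4
step 7: x = 3, y = -11
step 8: x = 10, y = -12
step 9: x = 5, y = -20
step 10: x = 5, y = -18
step 11: x = 9, y = -15
step 12: x = 11, y = -20
step 13: x = 11, y = -24
step 14: x = 20, y = -31
step 15: x = 23, y = -39
The first disagreement with the transcript is at step 6, where the value should be x = -2.

step 6, x = -2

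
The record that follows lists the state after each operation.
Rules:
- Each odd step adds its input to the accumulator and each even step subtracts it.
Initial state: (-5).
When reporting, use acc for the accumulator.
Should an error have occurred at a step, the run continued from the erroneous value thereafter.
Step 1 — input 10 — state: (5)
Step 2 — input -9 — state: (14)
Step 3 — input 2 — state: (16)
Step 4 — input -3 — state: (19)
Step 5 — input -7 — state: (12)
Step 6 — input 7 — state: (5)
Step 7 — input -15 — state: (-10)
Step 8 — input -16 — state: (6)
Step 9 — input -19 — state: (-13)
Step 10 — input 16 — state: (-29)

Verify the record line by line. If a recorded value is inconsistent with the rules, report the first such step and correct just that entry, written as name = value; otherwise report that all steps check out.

1. acc = -5 + 10 = 5 (checks out)
2. acc = 5 - -9 = 14 (same as recorded)
3. acc = 14 + 2 = 16 (in agreement)
4. acc = 16 - -3 = 19 (agrees with the record)
5. acc = 19 + -7 = 12 (in agreement)
6. acc = 12 - 7 = 5 (verified)
7. acc = 5 + -15 = -10 (exactly as logged)
8. acc = -10 - -16 = 6 (agrees with the record)
9. acc = 6 + -19 = -13 (verified)
10. acc = -13 - 16 = -29 (agrees with the record)
Each recorded entry agrees with the recomputation.

no error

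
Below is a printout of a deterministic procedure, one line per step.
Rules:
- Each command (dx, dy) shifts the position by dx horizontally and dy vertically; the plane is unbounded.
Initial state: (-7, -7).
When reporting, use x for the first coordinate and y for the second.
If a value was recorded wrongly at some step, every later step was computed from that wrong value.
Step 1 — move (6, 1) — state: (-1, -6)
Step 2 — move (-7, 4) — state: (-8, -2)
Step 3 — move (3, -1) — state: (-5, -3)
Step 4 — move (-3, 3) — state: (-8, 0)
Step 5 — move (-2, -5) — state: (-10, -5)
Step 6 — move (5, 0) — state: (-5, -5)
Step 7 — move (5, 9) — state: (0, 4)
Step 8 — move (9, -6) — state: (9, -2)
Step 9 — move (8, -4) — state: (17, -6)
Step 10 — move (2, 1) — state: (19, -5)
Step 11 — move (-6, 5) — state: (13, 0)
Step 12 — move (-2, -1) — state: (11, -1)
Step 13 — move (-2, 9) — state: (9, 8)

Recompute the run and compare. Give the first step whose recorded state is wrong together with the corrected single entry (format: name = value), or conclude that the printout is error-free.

step 1: x = -7 + (6) = -1, y = -7 + (1) = -6 -> agrees with the printout
step 2: x = -1 + (-7) = -8, y = -6 + (4) = -2 -> agrees with the printout
step 3: x = -8 + (3) = -5, y = -2 + (-1) = -3 -> confirmed correct
step 4: x = -5 + (-3) = -8, y = -3 + (3) = 0 -> confirmed correct
step 5: x = -8 + (-2) = -10, y = 0 + (-5) = -5 -> in agreement
step 6: x = -10 + (5) = -5, y = -5 + (0) = -5 -> matches
step 7: x = -5 + (5) = 0, y = -5 + (9) = 4 -> consistent with the printout
step 8: x = 0 + (9) = 9, y = 4 + (-6) = -2 -> consistent with the printout
step 9: x = 9 + (8) = 17, y = -2 + (-4) = -6 -> same as recorded
step 10: x = 17 + (2) = 19, y = -6 + (1) = -5 -> checks out
step 11: x = 19 + (-6) = 13, y = -5 + (5) = 0 -> verified
step 12: x = 13 + (-2) = 11, y = 0 + (-1) = -1 -> checks out
step 13: x = 11 + (-2) = 9, y = -1 + (9) = 8 -> verified
Every step is consistent.

no error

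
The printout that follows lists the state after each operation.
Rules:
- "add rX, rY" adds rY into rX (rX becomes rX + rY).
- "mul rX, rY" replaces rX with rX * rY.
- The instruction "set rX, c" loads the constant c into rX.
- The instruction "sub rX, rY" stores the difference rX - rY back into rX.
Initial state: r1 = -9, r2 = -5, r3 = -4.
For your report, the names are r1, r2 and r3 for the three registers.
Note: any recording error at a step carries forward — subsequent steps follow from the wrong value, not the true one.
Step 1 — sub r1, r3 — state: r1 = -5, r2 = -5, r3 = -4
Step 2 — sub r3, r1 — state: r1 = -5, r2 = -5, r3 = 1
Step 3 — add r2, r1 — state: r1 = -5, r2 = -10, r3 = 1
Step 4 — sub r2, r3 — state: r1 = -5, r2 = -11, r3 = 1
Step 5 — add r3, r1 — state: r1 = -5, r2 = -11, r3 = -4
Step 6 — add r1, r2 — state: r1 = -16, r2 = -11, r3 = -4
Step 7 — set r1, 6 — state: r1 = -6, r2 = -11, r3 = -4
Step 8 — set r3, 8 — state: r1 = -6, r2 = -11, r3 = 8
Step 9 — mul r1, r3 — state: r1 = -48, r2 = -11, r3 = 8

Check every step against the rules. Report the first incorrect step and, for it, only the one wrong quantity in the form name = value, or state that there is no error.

1. r1 = -9 - -4 = -5 (agrees with the printout)
2. r3 = -4 - -5 = 1 (no discrepancy)
3. r2 = -5 + -5 = -10 (matches)
4. r2 = -10 - 1 = -11 (same as recorded)
5. r3 = 1 + -5 = -4 (confirmed correct)
6. r1 = -5 + -11 = -16 (confirmed correct)
7. r1 = 6 (a discrepancy with the printout)
First deviation found at step 7; the corrected entry is r1 = 6.

step 7, r1 = 6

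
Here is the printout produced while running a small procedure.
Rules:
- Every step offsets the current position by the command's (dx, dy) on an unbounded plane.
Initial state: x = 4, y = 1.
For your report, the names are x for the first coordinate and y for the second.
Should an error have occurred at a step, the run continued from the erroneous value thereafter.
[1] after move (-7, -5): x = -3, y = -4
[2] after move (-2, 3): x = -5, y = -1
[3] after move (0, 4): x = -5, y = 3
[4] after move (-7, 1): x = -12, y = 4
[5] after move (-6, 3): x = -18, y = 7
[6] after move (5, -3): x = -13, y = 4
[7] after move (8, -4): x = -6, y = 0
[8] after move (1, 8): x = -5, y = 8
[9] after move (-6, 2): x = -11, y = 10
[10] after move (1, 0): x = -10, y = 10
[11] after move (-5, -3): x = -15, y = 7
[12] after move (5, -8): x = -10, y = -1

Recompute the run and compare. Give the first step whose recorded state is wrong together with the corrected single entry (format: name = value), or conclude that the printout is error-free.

step 7, x = -5

Recomputing the run from the initial state:
step 1: x = -3, y = -4
step 2: x = -5, y = -1
step 3: x = -5, y = 3
step 4: x = -12, y = 4
step 5: x = -18, y = 7
step 6: x = -13, y = 4
step 7: x = -5, y = 0
step 8: x = -4, y = 8
step 9: x = -10, y = 10
step 10: x = -9, y = 10
step 11: x = -14, y = 7
step 12: x = -9, y = -1
The first disagreement with the printout is at step 7, where the value should be x = -5.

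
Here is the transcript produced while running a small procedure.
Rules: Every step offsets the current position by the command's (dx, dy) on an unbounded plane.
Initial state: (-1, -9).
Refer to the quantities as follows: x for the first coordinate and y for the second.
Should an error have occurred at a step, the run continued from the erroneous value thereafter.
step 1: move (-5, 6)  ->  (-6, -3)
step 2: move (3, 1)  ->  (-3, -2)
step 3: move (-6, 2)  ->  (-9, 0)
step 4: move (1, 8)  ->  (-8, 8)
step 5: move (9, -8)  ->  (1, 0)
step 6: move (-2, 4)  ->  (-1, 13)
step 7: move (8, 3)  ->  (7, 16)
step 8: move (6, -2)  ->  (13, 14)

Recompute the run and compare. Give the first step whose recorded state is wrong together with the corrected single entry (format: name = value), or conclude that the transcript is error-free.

Recomputing the run from the initial state:
step 1: x = -6, y = -3
step 2: x = -3, y = -2
step 3: x = -9, y = 0
step 4: x = -8, y = 8
step 5: x = 1, y = 0
step 6: x = -1, y = 4
step 7: x = 7, y = 7
step 8: x = 13, y = 5
The first disagreement with the transcript is at step 6, where the value should be y = 4.

step 6, y = 4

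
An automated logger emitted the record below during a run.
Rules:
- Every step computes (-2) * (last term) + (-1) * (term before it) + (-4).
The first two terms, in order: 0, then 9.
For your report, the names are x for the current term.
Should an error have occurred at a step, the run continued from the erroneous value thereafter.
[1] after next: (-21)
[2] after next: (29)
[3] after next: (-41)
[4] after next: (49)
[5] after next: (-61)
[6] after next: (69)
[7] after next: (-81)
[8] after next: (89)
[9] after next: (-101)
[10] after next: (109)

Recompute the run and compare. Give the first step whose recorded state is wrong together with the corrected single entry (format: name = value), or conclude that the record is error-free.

step 1, x = -22

step 1: x = -2*(9) + (-1)*(0) + (-4) = -22 -> the record disagrees here
So the first discrepancy is step 1, where the right value is x = -22.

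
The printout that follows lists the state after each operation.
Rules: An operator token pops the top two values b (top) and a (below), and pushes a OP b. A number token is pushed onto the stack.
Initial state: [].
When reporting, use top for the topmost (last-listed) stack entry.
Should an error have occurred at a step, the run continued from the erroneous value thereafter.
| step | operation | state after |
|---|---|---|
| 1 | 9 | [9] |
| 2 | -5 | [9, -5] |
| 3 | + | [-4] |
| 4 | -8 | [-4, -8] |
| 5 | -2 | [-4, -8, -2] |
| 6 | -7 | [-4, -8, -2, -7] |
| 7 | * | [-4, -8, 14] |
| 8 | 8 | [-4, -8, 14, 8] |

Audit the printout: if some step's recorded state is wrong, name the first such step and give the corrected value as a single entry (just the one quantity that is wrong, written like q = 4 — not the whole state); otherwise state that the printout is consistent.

Step 1: push 9: top = 9 — matches.
Step 2: push -5: top = -5 — agrees with the printout.
Step 3: 9 + -5 = 4 — the recorded entry deviates here.
Step 3 is the first one off; corrected, top = 4.

step 3, top = 4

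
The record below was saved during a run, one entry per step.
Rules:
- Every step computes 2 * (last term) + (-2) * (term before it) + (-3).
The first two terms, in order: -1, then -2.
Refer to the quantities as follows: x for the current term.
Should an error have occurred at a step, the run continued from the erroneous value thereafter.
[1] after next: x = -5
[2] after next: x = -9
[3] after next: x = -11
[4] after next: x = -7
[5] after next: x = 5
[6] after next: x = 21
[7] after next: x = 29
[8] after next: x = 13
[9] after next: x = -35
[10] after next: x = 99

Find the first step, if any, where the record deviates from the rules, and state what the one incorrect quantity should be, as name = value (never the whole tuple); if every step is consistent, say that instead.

step 10, x = -99

step 1: x = 2*(-2) + (-2)*(-1) + (-3) = -5 -> confirmed correct
step 2: x = 2*(-5) + (-2)*(-2) + (-3) = -9 -> checks out
step 3: x = 2*(-9) + (-2)*(-5) + (-3) = -11 -> agrees with the record
step 4: x = 2*(-11) + (-2)*(-9) + (-3) = -7 -> in agreement
step 5: x = 2*(-7) + (-2)*(-11) + (-3) = 5 -> agrees with the record
step 6: x = 2*(5) + (-2)*(-7) + (-3) = 21 -> checks out
step 7: x = 2*(21) + (-2)*(5) + (-3) = 29 -> same as recorded
step 8: x = 2*(29) + (-2)*(21) + (-3) = 13 -> checks out
step 9: x = 2*(13) + (-2)*(29) + (-3) = -35 -> in agreement
step 10: x = 2*(-35) + (-2)*(13) + (-3) = -99 -> the record has a different value
That makes step 10 the first incorrect line — x = -99 is what it should show.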